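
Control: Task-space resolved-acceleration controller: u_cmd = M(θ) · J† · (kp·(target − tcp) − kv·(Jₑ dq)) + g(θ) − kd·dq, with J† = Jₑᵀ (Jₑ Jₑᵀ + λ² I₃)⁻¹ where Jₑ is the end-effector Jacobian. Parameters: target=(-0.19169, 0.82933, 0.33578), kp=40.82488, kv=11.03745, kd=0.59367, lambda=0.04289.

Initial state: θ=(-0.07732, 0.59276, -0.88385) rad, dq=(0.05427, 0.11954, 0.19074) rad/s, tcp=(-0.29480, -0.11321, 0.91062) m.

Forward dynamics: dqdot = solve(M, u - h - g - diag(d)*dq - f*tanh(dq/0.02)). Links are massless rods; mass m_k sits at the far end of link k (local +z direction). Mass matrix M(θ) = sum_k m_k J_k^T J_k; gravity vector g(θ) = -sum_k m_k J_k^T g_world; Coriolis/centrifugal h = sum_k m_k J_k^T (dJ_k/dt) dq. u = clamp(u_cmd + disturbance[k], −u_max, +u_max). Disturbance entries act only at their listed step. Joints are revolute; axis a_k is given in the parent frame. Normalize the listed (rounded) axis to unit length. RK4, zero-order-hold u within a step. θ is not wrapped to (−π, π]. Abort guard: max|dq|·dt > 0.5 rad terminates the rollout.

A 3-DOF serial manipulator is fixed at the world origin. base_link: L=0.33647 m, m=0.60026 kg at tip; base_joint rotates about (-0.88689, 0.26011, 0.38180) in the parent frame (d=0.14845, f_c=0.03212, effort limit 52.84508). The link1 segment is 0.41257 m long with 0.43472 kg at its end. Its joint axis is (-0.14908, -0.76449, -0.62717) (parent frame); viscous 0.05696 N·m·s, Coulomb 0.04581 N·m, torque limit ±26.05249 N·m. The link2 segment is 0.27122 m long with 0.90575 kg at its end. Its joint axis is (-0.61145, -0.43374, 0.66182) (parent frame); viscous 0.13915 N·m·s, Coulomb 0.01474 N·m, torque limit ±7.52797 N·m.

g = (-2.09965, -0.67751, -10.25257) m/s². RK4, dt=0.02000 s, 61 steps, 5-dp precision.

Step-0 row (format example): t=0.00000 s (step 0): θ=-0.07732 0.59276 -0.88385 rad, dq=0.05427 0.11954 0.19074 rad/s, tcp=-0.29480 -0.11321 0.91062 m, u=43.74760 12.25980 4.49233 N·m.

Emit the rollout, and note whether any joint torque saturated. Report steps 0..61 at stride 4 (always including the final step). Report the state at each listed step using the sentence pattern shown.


t=0.08000 s (step 4): θ=0.10946 0.68075 -1.11454 rad, dq=3.60250 1.57220 -2.42291 rad/s, tcp=-0.29526 0.00178 0.88589 m, u=11.21449 0.13113 2.05010 N·m.
t=0.16000 s (step 8): θ=0.44077 0.78780 -1.23716 rad, dq=4.47685 0.91323 -0.79390 rad/s, tcp=-0.28945 0.21825 0.83387 m, u=-3.62853 -3.67395 -0.12631 N·m.
t=0.24000 s (step 12): θ=0.79175 0.81599 -1.26554 rad, dq=4.13440 -0.16653 -0.04172 rad/s, tcp=-0.27446 0.42433 0.74803 m, u=-10.71352 -3.81281 -1.10001 N·m.
t=0.32000 s (step 16): θ=1.08320 0.77606 -1.25842 rad, dq=3.10816 -0.73273 0.16763 rad/s, tcp=-0.25698 0.58201 0.64754 m, u=-13.80784 -2.68399 -1.52872 N·m.
t=0.40000 s (step 20): θ=1.28897 0.71256 -1.24360 rad, dq=2.07481 -0.79997 0.17256 rad/s, tcp=-0.24168 0.68789 0.55407 m, u=-14.56529 -1.57289 -1.61925 N·m.
t=0.48000 s (step 24): θ=1.42255 0.65389 -1.23250 rad, dq=1.31364 -0.65248 0.09664 rad/s, tcp=-0.22989 0.75314 0.48001 m, u=-14.19784 -0.89400 -1.52427 N·m.
t=0.56000 s (step 28): θ=1.50612 0.60911 -1.22782 rad, dq=0.81221 -0.46989 0.02206 rad/s, tcp=-0.22128 0.79150 0.42735 m, u=-13.48789 -0.56199 -1.38653 N·m.
t=0.64000 s (step 32): θ=1.55737 0.57791 -1.22758 rad, dq=0.49311 -0.31758 -0.01152 rad/s, tcp=-0.21514 0.81364 0.39250 m, u=-12.81012 -0.41950 -1.28132 N·m.
t=0.72000 s (step 36): θ=1.58834 0.55714 -1.22949 rad, dq=0.29694 -0.20883 -0.03609 rad/s, tcp=-0.21078 0.82639 0.37048 m, u=-12.28665 -0.36265 -1.19867 N·m.
t=0.80000 s (step 40): θ=1.60697 0.54354 -1.23314 rad, dq=0.17842 -0.13613 -0.05394 rad/s, tcp=-0.20762 0.83360 0.35702 m, u=-11.92101 -0.34085 -1.13660 N·m.
t=0.88000 s (step 44): θ=1.61817 0.53468 -1.23787 rad, dq=0.10739 -0.08887 -0.06326 rad/s, tcp=-0.20528 0.83758 0.34899 m, u=-11.68016 -0.33271 -1.09359 N·m.
t=0.96000 s (step 48): θ=1.62494 0.52888 -1.24309 rad, dq=0.06532 -0.05858 -0.06698 rad/s, tcp=-0.20352 0.83966 0.34429 m, u=-11.52750 -0.32946 -1.06414 N·m.
t=1.04000 s (step 52): θ=1.62909 0.52502 -1.24848 rad, dq=0.04075 -0.03935 -0.06757 rad/s, tcp=-0.20218 0.84064 0.34159 m, u=-11.43358 -0.32717 -1.04364 N·m.
t=1.12000 s (step 56): θ=1.63174 0.52239 -1.25385 rad, dq=0.02675 -0.02744 -0.06672 rad/s, tcp=-0.20114 0.84097 0.34005 m, u=-11.37815 -0.32327 -1.02891 N·m.
t=1.20000 s (step 60): θ=1.63354 0.52050 -1.25911 rad, dq=0.01900 -0.02028 -0.06514 rad/s, tcp=-0.20029 0.84095 0.33916 m, u=-11.34758 -0.31672 -1.01805 N·m.
t=1.22000 s (step 61): θ=1.63390 0.52011 -1.26041 rad, dq=0.01769 -0.01899 -0.06465 rad/s, tcp=-0.20011 0.84092 0.33900 m.
any joint saturated: no


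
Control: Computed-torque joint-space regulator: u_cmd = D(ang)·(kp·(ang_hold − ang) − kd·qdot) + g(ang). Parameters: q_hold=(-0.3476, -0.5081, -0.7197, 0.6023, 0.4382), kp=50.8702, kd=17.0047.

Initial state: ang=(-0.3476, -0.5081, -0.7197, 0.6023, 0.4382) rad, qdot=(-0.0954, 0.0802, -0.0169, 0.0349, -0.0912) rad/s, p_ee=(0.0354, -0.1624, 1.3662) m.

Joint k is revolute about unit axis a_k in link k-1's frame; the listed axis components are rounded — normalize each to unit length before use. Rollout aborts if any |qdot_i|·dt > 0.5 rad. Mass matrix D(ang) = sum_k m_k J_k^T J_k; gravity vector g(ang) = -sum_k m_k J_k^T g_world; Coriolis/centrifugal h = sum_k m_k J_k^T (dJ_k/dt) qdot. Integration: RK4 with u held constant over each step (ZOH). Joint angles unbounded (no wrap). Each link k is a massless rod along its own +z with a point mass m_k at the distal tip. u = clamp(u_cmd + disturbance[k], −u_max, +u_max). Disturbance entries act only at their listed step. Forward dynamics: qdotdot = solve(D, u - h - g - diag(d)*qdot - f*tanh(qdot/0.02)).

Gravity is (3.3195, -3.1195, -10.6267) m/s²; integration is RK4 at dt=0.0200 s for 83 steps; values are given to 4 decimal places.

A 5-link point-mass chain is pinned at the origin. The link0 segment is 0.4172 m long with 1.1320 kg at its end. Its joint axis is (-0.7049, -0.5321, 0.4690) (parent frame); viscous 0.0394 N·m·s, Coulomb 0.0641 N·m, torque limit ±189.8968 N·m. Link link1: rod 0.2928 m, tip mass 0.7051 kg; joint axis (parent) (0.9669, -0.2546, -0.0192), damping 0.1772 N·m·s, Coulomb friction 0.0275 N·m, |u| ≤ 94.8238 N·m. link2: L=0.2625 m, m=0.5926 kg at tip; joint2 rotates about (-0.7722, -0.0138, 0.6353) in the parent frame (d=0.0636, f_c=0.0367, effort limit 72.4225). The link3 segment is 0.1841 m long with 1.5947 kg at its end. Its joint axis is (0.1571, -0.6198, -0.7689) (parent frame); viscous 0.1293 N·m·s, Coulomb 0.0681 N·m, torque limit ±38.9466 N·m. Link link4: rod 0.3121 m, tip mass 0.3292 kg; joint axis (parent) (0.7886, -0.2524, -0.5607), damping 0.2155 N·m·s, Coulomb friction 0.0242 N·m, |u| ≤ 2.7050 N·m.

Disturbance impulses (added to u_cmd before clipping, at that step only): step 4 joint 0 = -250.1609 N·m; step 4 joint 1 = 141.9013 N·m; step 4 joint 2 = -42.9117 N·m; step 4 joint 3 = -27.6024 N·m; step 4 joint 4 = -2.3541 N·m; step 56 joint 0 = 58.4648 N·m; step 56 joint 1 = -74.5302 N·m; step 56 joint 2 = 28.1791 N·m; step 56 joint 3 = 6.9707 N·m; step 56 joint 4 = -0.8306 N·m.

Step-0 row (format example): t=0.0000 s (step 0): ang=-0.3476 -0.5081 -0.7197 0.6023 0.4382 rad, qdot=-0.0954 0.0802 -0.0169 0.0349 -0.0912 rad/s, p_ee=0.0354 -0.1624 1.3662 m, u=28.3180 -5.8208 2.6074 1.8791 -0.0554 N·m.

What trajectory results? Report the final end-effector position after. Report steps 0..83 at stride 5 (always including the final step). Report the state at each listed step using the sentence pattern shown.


t=0.1000 s (step 5): ang=-0.3691 -0.5747 -0.8889 0.5178 0.4308 rad, qdot=-1.9219 -6.5596 -15.4367 -8.4016 -1.1147 rad/s, p_ee=0.0441 -0.1945 1.3545 m, u=97.8194 -37.1056 15.5996 11.4265 0.9450 N·m.
t=0.2000 s (step 10): ang=-0.4423 -0.7356 -1.2492 0.2504 0.3753 rad, qdot=-0.0295 0.1763 0.4302 0.1606 0.0151 rad/s, p_ee=0.0729 -0.2950 1.3102 m, u=34.5266 -7.6116 2.3825 3.4829 0.2029 N·m.
t=0.3000 s (step 15): ang=-0.4286 -0.6982 -1.1569 0.2967 0.3816 rad, qdot=0.2131 0.4398 1.0949 0.5570 0.0715 rad/s, p_ee=0.0803 -0.2811 1.3236 m, u=24.5081 -2.5103 0.8962 2.1894 0.1414 N·m.
t=0.4000 s (step 20): ang=-0.4076 -0.6580 -1.0565 0.3481 0.3884 rad, qdot=0.1934 0.3526 0.8767 0.4673 0.0635 rad/s, p_ee=0.0815 -0.2572 1.3383 m, u=22.4585 -1.6257 0.8609 1.8512 0.0876 N·m.
t=0.5000 s (step 25): ang=-0.3906 -0.6277 -0.9821 0.3901 0.3945 rad, qdot=0.1464 0.2566 0.6200 0.3758 0.0571 rad/s, p_ee=0.0780 -0.2360 1.3484 m, u=21.8895 -1.5719 1.0360 1.6866 0.0354 N·m.
t=0.6000 s (step 30): ang=-0.3781 -0.6057 -0.9299 0.4237 0.4000 rad, qdot=0.1063 0.1870 0.4339 0.3003 0.0512 rad/s, p_ee=0.0724 -0.2192 1.3548 m, u=21.7337 -1.6791 1.1863 1.5885 -0.0018 N·m.
t=0.7000 s (step 35): ang=-0.3690 -0.5895 -0.8932 0.4504 0.4048 rad, qdot=0.0759 0.1382 0.3081 0.2376 0.0449 rad/s, p_ee=0.0665 -0.2065 1.3588 m, u=21.7206 -1.7955 1.2894 1.5257 -0.0263 N·m.
t=0.8000 s (step 40): ang=-0.3626 -0.5776 -0.8669 0.4714 0.4090 rad, qdot=0.0536 0.1033 0.2226 0.1864 0.0390 rad/s, p_ee=0.0613 -0.1971 1.3612 m, u=21.7529 -1.8893 1.3573 1.4831 -0.0427 N·m.
t=0.9000 s (step 45): ang=-0.3581 -0.5686 -0.8478 0.4879 0.4127 rad, qdot=0.0377 0.0779 0.1635 0.1450 0.0340 rad/s, p_ee=0.0569 -0.1903 1.3627 m, u=21.7926 -1.9588 1.4020 1.4526 -0.0541 N·m.
t=1.0000 s (step 50): ang=-0.3549 -0.5618 -0.8337 0.5006 0.4159 rad, qdot=0.0266 0.0593 0.1220 0.1117 0.0299 rad/s, p_ee=0.0534 -0.1853 1.3636 m, u=21.8252 -2.0090 1.4319 1.4300 -0.0624 N·m.
t=1.1000 s (step 55): ang=-0.3527 -0.5566 -0.8230 0.5104 0.4187 rad, qdot=0.0189 0.0457 0.0926 0.0851 0.0267 rad/s, p_ee=0.0506 -0.1817 1.3642 m, u=21.8467 -2.0453 1.4524 1.4129 -0.0689 N·m.
t=1.2000 s (step 60): ang=-0.3515 -0.5927 -0.7875 0.5199 0.4416 rad, qdot=0.0166 -0.1382 0.2864 0.1124 0.0442 rad/s, p_ee=0.0665 -0.1369 1.3666 m, u=14.5178 7.8309 -2.2966 0.5151 0.0822 N·m.
t=1.3000 s (step 65): ang=-0.3500 -0.5893 -0.7764 0.5265 0.4431 rad, qdot=0.0129 0.1220 0.0109 0.0373 0.0116 rad/s, p_ee=0.0657 -0.1334 1.3672 m, u=20.8063 -0.1732 0.7992 1.2074 -0.0764 N·m.
t=1.4000 s (step 70): ang=-0.3488 -0.5752 -0.7756 0.5301 0.4442 rad, qdot=0.0103 0.1424 0.0086 0.0330 0.0114 rad/s, p_ee=0.0590 -0.1430 1.3667 m, u=21.9373 -1.7594 1.3856 1.3369 -0.1057 N·m.
t=1.5000 s (step 75): ang=-0.3479 -0.5625 -0.7747 0.5331 0.4453 rad, qdot=0.0072 0.1104 0.0094 0.0287 0.0101 rad/s, p_ee=0.0531 -0.1518 1.3662 m, u=22.0799 -2.0753 1.4959 1.3559 -0.1113 N·m.
t=1.6000 s (step 80): ang=-0.3473 -0.5531 -0.7738 0.5358 0.4462 rad, qdot=0.0048 0.0795 0.0102 0.0257 0.0089 rad/s, p_ee=0.0487 -0.1581 1.3657 m, u=22.0491 -2.1392 1.5141 1.3530 -0.1129 N·m.
t=1.6600 s (step 83): ang=-0.3471 -0.5488 -0.7732 0.5373 0.4467 rad, qdot=0.0037 0.0648 0.0106 0.0242 0.0082 rad/s, p_ee=0.0467 -0.1609 1.3654 m.
final p_ee position (m): 0.0467 -0.1609 1.3654


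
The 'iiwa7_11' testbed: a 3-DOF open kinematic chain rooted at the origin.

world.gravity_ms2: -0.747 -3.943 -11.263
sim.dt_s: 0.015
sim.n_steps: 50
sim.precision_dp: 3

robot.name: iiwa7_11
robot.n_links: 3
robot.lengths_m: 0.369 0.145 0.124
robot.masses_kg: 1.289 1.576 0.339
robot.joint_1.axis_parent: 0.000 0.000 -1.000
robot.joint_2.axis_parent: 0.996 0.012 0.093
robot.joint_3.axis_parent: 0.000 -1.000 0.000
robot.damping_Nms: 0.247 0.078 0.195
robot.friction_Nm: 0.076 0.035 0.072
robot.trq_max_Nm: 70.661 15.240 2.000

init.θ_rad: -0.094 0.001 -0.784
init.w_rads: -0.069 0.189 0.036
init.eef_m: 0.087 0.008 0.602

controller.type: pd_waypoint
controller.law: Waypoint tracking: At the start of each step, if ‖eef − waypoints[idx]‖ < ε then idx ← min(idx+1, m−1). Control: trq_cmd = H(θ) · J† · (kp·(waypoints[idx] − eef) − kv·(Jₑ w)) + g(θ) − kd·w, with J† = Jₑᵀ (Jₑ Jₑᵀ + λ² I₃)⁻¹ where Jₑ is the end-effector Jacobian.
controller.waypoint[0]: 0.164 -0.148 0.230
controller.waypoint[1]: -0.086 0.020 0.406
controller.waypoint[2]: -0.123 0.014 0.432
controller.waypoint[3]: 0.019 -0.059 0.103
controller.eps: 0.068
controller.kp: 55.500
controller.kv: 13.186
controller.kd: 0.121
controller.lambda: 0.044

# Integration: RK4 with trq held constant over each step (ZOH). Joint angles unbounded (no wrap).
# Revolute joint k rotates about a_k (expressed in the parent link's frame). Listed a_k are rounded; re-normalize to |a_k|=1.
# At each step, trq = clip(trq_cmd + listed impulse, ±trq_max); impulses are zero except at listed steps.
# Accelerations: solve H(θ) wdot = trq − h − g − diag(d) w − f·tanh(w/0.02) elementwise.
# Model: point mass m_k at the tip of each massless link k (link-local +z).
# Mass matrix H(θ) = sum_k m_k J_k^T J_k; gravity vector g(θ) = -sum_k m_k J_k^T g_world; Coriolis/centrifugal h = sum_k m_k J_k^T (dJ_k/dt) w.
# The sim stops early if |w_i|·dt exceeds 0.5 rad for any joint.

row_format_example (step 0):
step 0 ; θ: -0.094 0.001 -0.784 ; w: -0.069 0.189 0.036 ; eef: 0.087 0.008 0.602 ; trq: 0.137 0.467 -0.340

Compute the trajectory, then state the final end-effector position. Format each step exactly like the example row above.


step 1 ; θ: -0.089 0.007 -0.795 ; w: -0.434 0.711 -1.259 ; eef: 0.088 0.006 0.601 ; trq: 0.144 0.136 -0.101
step 2 ; θ: -0.083 0.018 -0.815 ; w: -0.365 1.085 -1.438 ; eef: 0.090 0.003 0.599 ; trq: 0.090 -0.223 -0.063
step 3 ; θ: -0.078 0.035 -0.837 ; w: -0.244 1.354 -1.456 ; eef: 0.093 -0.001 0.597 ; trq: 0.033 -0.546 -0.053
step 4 ; θ: -0.073 0.056 -0.860 ; w: -0.145 1.543 -1.444 ; eef: 0.095 -0.005 0.595 ; trq: -0.017 -0.820 -0.047
step 5 ; θ: -0.069 0.079 -0.882 ; w: -0.067 1.670 -1.427 ; eef: 0.097 -0.010 0.592 ; trq: -0.057 -1.048 -0.042
step 6 ; θ: -0.065 0.104 -0.904 ; w: -0.006 1.751 -1.409 ; eef: 0.099 -0.016 0.589 ; trq: -0.088 -1.230 -0.037
step 7 ; θ: -0.061 0.130 -0.926 ; w: 0.051 1.798 -1.397 ; eef: 0.101 -0.021 0.587 ; trq: -0.112 -1.373 -0.031
step 8 ; θ: -0.061 0.158 -0.947 ; w: 0.208 1.810 -1.431 ; eef: 0.103 -0.026 0.584 ; trq: -0.145 -1.495 -0.017
step 9 ; θ: -0.060 0.185 -0.967 ; w: 0.143 1.841 -1.380 ; eef: 0.105 -0.031 0.581 ; trq: -0.142 -1.557 -0.017
step 10 ; θ: -0.059 0.213 -0.987 ; w: 0.114 1.873 -1.349 ; eef: 0.107 -0.037 0.577 ; trq: -0.141 -1.608 -0.013
step 11 ; θ: -0.058 0.242 -1.007 ; w: 0.054 1.917 -1.301 ; eef: 0.109 -0.042 0.574 ; trq: -0.135 -1.645 -0.011
step 12 ; θ: -0.057 0.271 -1.027 ; w: 0.047 1.966 -1.274 ; eef: 0.110 -0.047 0.571 ; trq: -0.138 -1.684 -0.007
step 13 ; θ: -0.056 0.301 -1.045 ; w: 0.049 2.027 -1.244 ; eef: 0.112 -0.052 0.567 ; trq: -0.144 -1.721 -0.004
step 14 ; θ: -0.055 0.331 -1.064 ; w: 0.049 2.100 -1.207 ; eef: 0.114 -0.057 0.563 ; trq: -0.154 -1.759 -0.003
step 15 ; θ: -0.055 0.364 -1.082 ; w: 0.047 2.186 -1.167 ; eef: 0.115 -0.062 0.559 ; trq: -0.165 -1.799 -0.003
step 16 ; θ: -0.054 0.397 -1.099 ; w: 0.043 2.285 -1.122 ; eef: 0.117 -0.067 0.555 ; trq: -0.180 -1.845 -0.003
step 17 ; θ: -0.053 0.432 -1.115 ; w: 0.038 2.393 -1.074 ; eef: 0.118 -0.073 0.551 ; trq: -0.199 -1.898 -0.004
step 18 ; θ: -0.053 0.469 -1.131 ; w: 0.032 2.509 -1.023 ; eef: 0.119 -0.078 0.546 ; trq: -0.221 -1.958 -0.007
step 19 ; θ: -0.053 0.507 -1.146 ; w: 0.028 2.631 -0.969 ; eef: 0.121 -0.083 0.541 ; trq: -0.247 -2.025 -0.010
step 20 ; θ: -0.052 0.548 -1.160 ; w: 0.029 2.755 -0.915 ; eef: 0.122 -0.089 0.536 ; trq: -0.277 -2.100 -0.014
step 21 ; θ: -0.052 0.590 -1.173 ; w: 0.031 2.879 -0.857 ; eef: 0.124 -0.094 0.531 ; trq: -0.310 -2.181 -0.019
step 22 ; θ: -0.052 0.634 -1.185 ; w: 0.028 3.001 -0.791 ; eef: 0.125 -0.100 0.525 ; trq: -0.345 -2.267 -0.026
step 23 ; θ: -0.052 0.680 -1.196 ; w: 0.023 3.119 -0.721 ; eef: 0.126 -0.106 0.519 ; trq: -0.380 -2.358 -0.034
step 24 ; θ: -0.051 0.728 -1.206 ; w: 0.017 3.230 -0.649 ; eef: 0.127 -0.111 0.512 ; trq: -0.415 -2.451 -0.043
step 25 ; θ: -0.051 0.777 -1.215 ; w: 0.011 3.330 -0.575 ; eef: 0.129 -0.117 0.506 ; trq: -0.450 -2.546 -0.053
step 26 ; θ: -0.051 0.827 -1.223 ; w: 0.005 3.420 -0.500 ; eef: 0.130 -0.122 0.499 ; trq: -0.484 -2.640 -0.064
step 27 ; θ: -0.051 0.879 -1.230 ; w: 0.001 3.496 -0.426 ; eef: 0.131 -0.127 0.491 ; trq: -0.517 -2.732 -0.075
step 28 ; θ: -0.052 0.932 -1.236 ; w: -0.003 3.557 -0.352 ; eef: 0.132 -0.132 0.484 ; trq: -0.549 -2.821 -0.088
step 29 ; θ: -0.052 0.986 -1.241 ; w: -0.006 3.602 -0.279 ; eef: 0.134 -0.137 0.476 ; trq: -0.578 -2.905 -0.102
step 30 ; θ: -0.052 1.040 -1.245 ; w: -0.009 3.631 -0.209 ; eef: 0.135 -0.142 0.467 ; trq: -0.604 -2.982 -0.116
step 31 ; θ: -0.052 1.095 -1.247 ; w: -0.011 3.643 -0.141 ; eef: 0.136 -0.146 0.459 ; trq: -0.627 -3.051 -0.130
step 32 ; θ: -0.052 1.149 -1.249 ; w: -0.013 3.638 -0.077 ; eef: 0.137 -0.149 0.450 ; trq: -0.647 -3.111 -0.144
step 33 ; θ: -0.052 1.204 -1.250 ; w: -0.015 3.616 -0.024 ; eef: 0.138 -0.153 0.442 ; trq: -0.663 -3.162 -0.158
step 34 ; θ: -0.052 1.258 -1.250 ; w: -0.017 3.578 -0.015 ; eef: 0.139 -0.156 0.433 ; trq: -0.670 -3.203 -0.164
step 35 ; θ: -0.053 1.311 -1.251 ; w: -0.018 3.526 0.014 ; eef: 0.140 -0.158 0.424 ; trq: -0.678 -3.231 -0.174
step 36 ; θ: -0.053 1.363 -1.252 ; w: -0.026 3.460 0.011 ; eef: 0.141 -0.160 0.415 ; trq: -0.675 -3.248 -0.179
step 37 ; θ: -0.053 1.415 -1.252 ; w: -0.033 3.383 0.047 ; eef: 0.142 -0.161 0.407 ; trq: -0.675 -3.255 -0.191
step 38 ; θ: -0.053 1.465 -1.252 ; w: -0.040 3.293 0.077 ; eef: 0.143 -0.162 0.398 ; trq: -0.672 -3.251 -0.202
step 39 ; θ: -0.054 1.513 -1.252 ; w: -0.044 3.194 0.108 ; eef: 0.144 -0.163 0.390 ; trq: -0.669 -3.238 -0.214
step 40 ; θ: -0.054 1.560 -1.252 ; w: -0.047 3.086 0.137 ; eef: 0.145 -0.163 0.382 ; trq: -0.666 -3.217 -0.226
step 41 ; θ: -0.055 1.606 -1.251 ; w: -0.049 2.971 0.155 ; eef: 0.146 -0.163 0.374 ; trq: -0.661 -3.188 -0.236
step 42 ; θ: -0.055 1.650 -1.250 ; w: -0.045 2.851 0.133 ; eef: 0.146 -0.162 0.367 ; trq: -0.655 -3.152 -0.239
step 43 ; θ: -0.056 1.691 -1.249 ; w: -0.043 2.727 0.126 ; eef: 0.147 -0.162 0.359 ; trq: -0.649 -3.109 -0.246
step 44 ; θ: -0.056 1.731 -1.248 ; w: -0.038 2.600 0.110 ; eef: 0.148 -0.161 0.353 ; trq: -0.643 -3.061 -0.250
step 45 ; θ: -0.056 1.770 -1.247 ; w: -0.037 2.472 0.110 ; eef: 0.148 -0.159 0.346 ; trq: -0.636 -3.008 -0.257
step 46 ; θ: -0.057 1.806 -1.246 ; w: -0.035 2.344 0.101 ; eef: 0.149 -0.158 0.340 ; trq: -0.630 -2.952 -0.262
step 47 ; θ: -0.057 1.840 -1.246 ; w: -0.032 2.216 0.087 ; eef: 0.149 -0.156 0.334 ; trq: -0.623 -2.893 -0.266
step 48 ; θ: -0.058 1.872 -1.245 ; w: -0.030 2.091 0.072 ; eef: 0.150 -0.155 0.329 ; trq: -0.616 -2.833 -0.270
step 49 ; θ: -0.058 1.903 -1.244 ; w: -0.028 1.968 0.062 ; eef: 0.150 -0.153 0.324 ; trq: -0.610 -2.772 -0.275
step 50 ; θ: -0.058 1.931 -1.243 ; w: -0.027 1.848 0.055 ; eef: 0.150 -0.151 0.319
final eef position (m): 0.150 -0.151 0.319


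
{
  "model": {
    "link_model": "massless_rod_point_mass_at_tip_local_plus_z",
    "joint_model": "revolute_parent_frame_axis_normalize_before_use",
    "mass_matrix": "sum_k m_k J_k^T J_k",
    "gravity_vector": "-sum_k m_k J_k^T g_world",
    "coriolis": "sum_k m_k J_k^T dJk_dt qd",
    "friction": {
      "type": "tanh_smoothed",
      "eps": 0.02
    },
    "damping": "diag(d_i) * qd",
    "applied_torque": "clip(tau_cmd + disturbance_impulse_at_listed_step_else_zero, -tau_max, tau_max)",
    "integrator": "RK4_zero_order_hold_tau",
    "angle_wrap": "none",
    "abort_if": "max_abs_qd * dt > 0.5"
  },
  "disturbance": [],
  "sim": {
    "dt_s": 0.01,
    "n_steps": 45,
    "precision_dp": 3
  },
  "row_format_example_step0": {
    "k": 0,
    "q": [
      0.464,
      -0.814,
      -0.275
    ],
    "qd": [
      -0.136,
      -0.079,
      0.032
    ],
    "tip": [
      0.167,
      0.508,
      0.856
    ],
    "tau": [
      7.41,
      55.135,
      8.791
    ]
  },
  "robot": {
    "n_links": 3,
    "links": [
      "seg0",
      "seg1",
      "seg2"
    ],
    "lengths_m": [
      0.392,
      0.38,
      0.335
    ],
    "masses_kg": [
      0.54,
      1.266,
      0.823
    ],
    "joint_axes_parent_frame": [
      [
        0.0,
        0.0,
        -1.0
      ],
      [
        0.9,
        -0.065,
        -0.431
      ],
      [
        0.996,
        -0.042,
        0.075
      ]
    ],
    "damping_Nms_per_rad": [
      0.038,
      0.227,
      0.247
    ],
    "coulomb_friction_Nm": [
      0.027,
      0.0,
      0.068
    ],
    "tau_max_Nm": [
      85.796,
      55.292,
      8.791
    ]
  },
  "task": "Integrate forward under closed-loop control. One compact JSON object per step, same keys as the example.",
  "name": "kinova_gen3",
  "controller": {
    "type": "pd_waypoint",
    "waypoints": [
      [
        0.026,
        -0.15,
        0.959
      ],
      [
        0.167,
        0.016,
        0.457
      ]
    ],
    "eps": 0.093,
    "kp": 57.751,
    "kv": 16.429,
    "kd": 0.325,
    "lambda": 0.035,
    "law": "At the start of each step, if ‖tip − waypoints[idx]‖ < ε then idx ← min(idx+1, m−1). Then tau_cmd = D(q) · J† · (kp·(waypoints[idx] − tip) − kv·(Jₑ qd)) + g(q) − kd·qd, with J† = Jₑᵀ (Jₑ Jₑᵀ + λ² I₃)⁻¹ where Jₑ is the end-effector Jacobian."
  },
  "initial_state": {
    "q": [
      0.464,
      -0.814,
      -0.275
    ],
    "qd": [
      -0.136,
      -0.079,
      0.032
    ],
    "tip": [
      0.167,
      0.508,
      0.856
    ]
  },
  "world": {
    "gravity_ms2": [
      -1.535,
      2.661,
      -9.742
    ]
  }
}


{"k":1,"q":[0.462,-0.804,-0.292],"qd":[-0.268,2.114,-3.355],"tip":[0.167,0.507,0.856],"tau":[6.472,48.05,8.791]}
{"k":2,"q":[0.459,-0.774,-0.337],"qd":[-0.392,3.712,-5.512],"tip":[0.165,0.503,0.857],"tau":[5.223,40.34,8.791]}
{"k":3,"q":[0.454,-0.732,-0.397],"qd":[-0.506,4.727,-6.491],"tip":[0.164,0.496,0.86],"tau":[3.973,32.546,8.337]}
{"k":4,"q":[0.449,-0.682,-0.462],"qd":[-0.597,5.269,-6.591],"tip":[0.162,0.486,0.864],"tau":[2.952,25.58,6.895]}
{"k":5,"q":[0.442,-0.628,-0.527],"qd":[-0.665,5.548,-6.339],"tip":[0.16,0.473,0.869],"tau":[2.209,19.851,5.582]}
{"k":6,"q":[0.435,-0.572,-0.588],"qd":[-0.708,5.648,-5.896],"tip":[0.157,0.459,0.875],"tau":[1.692,15.292,4.443]}
{"k":7,"q":[0.428,-0.516,-0.644],"qd":[-0.727,5.634,-5.375],"tip":[0.155,0.443,0.882],"tau":[1.336,11.711,3.49]}
{"k":8,"q":[0.421,-0.46,-0.695],"qd":[-0.726,5.547,-4.841],"tip":[0.152,0.426,0.89],"tau":[1.087,8.904,2.712]}
{"k":9,"q":[0.414,-0.405,-0.741],"qd":[-0.707,5.416,-4.329],"tip":[0.15,0.408,0.898],"tau":[0.907,6.696,2.09]}
{"k":10,"q":[0.407,-0.352,-0.782],"qd":[-0.674,5.259,-3.856],"tip":[0.147,0.39,0.906],"tau":[0.768,4.949,1.599]}
{"k":11,"q":[0.4,-0.3,-0.818],"qd":[-0.63,5.085,-3.427],"tip":[0.144,0.371,0.914],"tau":[0.654,3.557,1.22]}
{"k":12,"q":[0.394,-0.25,-0.851],"qd":[-0.575,4.903,-3.042],"tip":[0.14,0.352,0.922],"tau":[0.555,2.441,0.93]}
{"k":13,"q":[0.389,-0.202,-0.879],"qd":[-0.511,4.716,-2.7],"tip":[0.137,0.334,0.93],"tau":[0.465,1.537,0.714]}
{"k":14,"q":[0.384,-0.156,-0.905],"qd":[-0.44,4.528,-2.398],"tip":[0.134,0.315,0.937],"tau":[0.379,0.802,0.557]}
{"k":15,"q":[0.38,-0.112,-0.927],"qd":[-0.364,4.342,-2.131],"tip":[0.131,0.297,0.944],"tau":[0.296,0.199,0.447]}
{"k":16,"q":[0.377,-0.069,-0.948],"qd":[-0.284,4.158,-1.896],"tip":[0.127,0.279,0.95],"tau":[0.217,-0.3,0.374]}
{"k":17,"q":[0.374,-0.028,-0.965],"qd":[-0.201,3.978,-1.689],"tip":[0.124,0.261,0.956],"tau":[0.14,-0.714,0.331]}
{"k":18,"q":[0.373,0.011,-0.981],"qd":[-0.117,3.803,-1.509],"tip":[0.121,0.244,0.962],"tau":[0.067,-1.061,0.31]}
{"k":19,"q":[0.372,0.048,-0.996],"qd":[-0.036,3.632,-1.351],"tip":[0.118,0.227,0.967],"tau":[-0.002,-1.354,0.307]}
{"k":20,"q":[0.372,0.083,-1.008],"qd":[0.035,3.469,-1.215],"tip":[0.114,0.211,0.971],"tau":[-0.059,-1.601,0.318]}
{"k":21,"q":[0.373,0.117,-1.02],"qd":[0.091,3.312,-1.098],"tip":[0.111,0.195,0.975],"tau":[-0.105,-1.813,0.339]}
{"k":22,"q":[0.374,0.149,-1.03],"qd":[0.139,3.162,-0.996],"tip":[0.108,0.18,0.979],"tau":[-0.146,-1.993,0.366]}
{"k":23,"q":[0.376,0.18,-1.04],"qd":[0.176,3.017,-0.907],"tip":[0.104,0.165,0.982],"tau":[-0.182,-2.148,0.397]}
{"k":24,"q":[0.377,0.21,-1.049],"qd":[0.202,2.878,-0.83],"tip":[0.101,0.151,0.985],"tau":[-0.212,-2.281,0.431]}
{"k":25,"q":[0.38,0.238,-1.056],"qd":[0.218,2.746,-0.762],"tip":[0.097,0.138,0.987],"tau":[-0.237,-2.394,0.467]}
{"k":26,"q":[0.382,0.265,-1.064],"qd":[0.225,2.619,-0.702],"tip":[0.094,0.125,0.989],"tau":[-0.256,-2.491,0.503]}
{"k":27,"q":[0.384,0.29,-1.071],"qd":[0.228,2.497,-0.648],"tip":[0.09,0.112,0.991],"tau":[-0.27,-2.572,0.539]}
{"k":28,"q":[0.386,0.315,-1.077],"qd":[0.228,2.38,-0.6],"tip":[0.087,0.101,0.992],"tau":[-0.28,-2.64,0.574]}
{"k":29,"q":[0.389,0.338,-1.083],"qd":[0.231,2.267,-0.557],"tip":[0.083,0.089,0.994],"tau":[-0.285,-2.697,0.608]}
{"k":30,"q":[0.391,0.36,-1.088],"qd":[0.238,2.159,-0.518],"tip":[0.08,0.079,0.995],"tau":[-0.285,-2.744,0.641]}
{"k":31,"q":[0.393,0.381,-1.093],"qd":[0.252,2.055,-0.482],"tip":[0.076,0.068,0.995],"tau":[-0.28,-2.781,0.674]}
{"k":32,"q":[0.396,0.401,-1.098],"qd":[0.275,1.955,-0.451],"tip":[0.073,0.059,0.996],"tau":[-0.269,-2.812,0.705]}
{"k":33,"q":[0.399,0.42,-1.102],"qd":[0.308,1.859,-0.423],"tip":[0.069,0.05,0.996],"tau":[-0.251,-2.836,0.735]}
{"k":34,"q":[0.402,0.438,-1.106],"qd":[0.352,1.767,-0.399],"tip":[0.066,0.041,0.997],"tau":[-0.226,-2.854,0.764]}
{"k":35,"q":[0.406,0.455,-1.11],"qd":[0.409,1.679,-0.378],"tip":[0.063,0.032,0.997],"tau":[-0.193,-2.868,0.792]}
{"k":36,"q":[0.41,0.472,-1.114],"qd":[0.478,1.594,-0.361],"tip":[0.059,0.025,0.997],"tau":[-0.156,-2.877,0.819]}
{"k":37,"q":[0.416,0.487,-1.117],"qd":[0.56,1.514,-0.348],"tip":[0.056,0.017,0.997],"tau":[-0.118,-2.882,0.844]}
{"k":38,"q":[0.422,0.502,-1.121],"qd":[0.652,1.437,-0.34],"tip":[0.053,0.01,0.996],"tau":[-0.092,-2.883,0.867]}
{"k":39,"q":[0.429,0.516,-1.124],"qd":[0.749,1.364,-0.335],"tip":[0.05,0.003,0.996],"tau":[-0.094,-2.88,0.889]}
{"k":40,"q":[0.437,0.529,-1.127],"qd":[0.844,1.297,-0.334],"tip":[0.047,-0.003,0.996],"tau":[-0.149,-2.876,0.91]}
{"k":41,"q":[0.445,0.542,-1.131],"qd":[0.923,1.235,-0.337],"tip":[0.045,-0.009,0.995],"tau":[-0.286,-2.873,0.928]}
{"k":42,"q":[0.455,0.554,-1.134],"qd":[0.968,1.18,-0.343],"tip":[0.042,-0.015,0.995],"tau":[-0.522,-2.877,0.944]}
{"k":43,"q":[0.465,0.566,-1.137],"qd":[0.96,1.132,-0.349],"tip":[0.039,-0.02,0.994],"tau":[-0.854,-2.895,0.958]}
{"k":44,"q":[0.474,0.577,-1.141],"qd":[0.883,1.091,-0.354],"tip":[0.036,-0.025,0.993],"tau":[-1.253,-2.928,0.97]}
{"k":45,"q":[0.482,0.588,-1.144],"qd":[0.731,1.057,-0.354],"tip":[0.034,-0.03,0.993]}


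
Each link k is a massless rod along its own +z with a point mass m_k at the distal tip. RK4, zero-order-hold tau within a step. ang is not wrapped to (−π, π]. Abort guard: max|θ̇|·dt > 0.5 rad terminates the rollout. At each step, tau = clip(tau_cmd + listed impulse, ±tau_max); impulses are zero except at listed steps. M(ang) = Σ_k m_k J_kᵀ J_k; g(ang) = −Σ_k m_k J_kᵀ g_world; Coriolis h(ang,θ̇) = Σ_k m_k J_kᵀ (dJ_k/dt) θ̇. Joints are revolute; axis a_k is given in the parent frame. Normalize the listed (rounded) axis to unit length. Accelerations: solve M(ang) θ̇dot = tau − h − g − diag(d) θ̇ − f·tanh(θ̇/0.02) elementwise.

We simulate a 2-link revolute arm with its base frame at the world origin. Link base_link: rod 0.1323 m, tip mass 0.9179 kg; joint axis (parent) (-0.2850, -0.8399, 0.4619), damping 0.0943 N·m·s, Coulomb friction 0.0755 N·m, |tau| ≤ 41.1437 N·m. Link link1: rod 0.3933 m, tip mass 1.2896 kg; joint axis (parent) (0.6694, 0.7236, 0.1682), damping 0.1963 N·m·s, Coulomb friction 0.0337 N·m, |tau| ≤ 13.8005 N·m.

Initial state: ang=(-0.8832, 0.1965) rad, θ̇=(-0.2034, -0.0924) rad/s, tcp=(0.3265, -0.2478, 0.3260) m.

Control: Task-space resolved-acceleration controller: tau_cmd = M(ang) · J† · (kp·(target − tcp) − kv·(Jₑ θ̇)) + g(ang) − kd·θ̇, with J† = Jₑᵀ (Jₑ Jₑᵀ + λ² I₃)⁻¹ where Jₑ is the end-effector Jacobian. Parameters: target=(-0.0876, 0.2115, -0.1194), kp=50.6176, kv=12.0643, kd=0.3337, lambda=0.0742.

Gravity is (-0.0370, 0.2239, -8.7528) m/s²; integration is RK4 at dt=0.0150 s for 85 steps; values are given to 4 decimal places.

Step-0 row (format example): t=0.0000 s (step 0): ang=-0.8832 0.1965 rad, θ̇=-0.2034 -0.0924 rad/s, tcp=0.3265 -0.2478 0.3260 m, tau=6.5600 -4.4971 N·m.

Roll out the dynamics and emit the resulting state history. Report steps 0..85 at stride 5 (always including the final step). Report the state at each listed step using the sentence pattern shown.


t=0.0750 s (step 5): ang=-0.8766 0.1960 rad, θ̇=0.2274 -0.0241 rad/s, tcp=0.3254 -0.2461 0.3284 m, tau=5.2145 -3.5847 N·m.
t=0.1500 s (step 10): ang=-0.8554 0.1920 rad, θ̇=0.3174 -0.0846 rad/s, tcp=0.3217 -0.2398 0.3367 m, tau=4.7684 -3.2632 N·m.
t=0.2250 s (step 15): ang=-0.8310 0.1829 rad, θ̇=0.3269 -0.1613 rad/s, tcp=0.3169 -0.2313 0.3473 m, tau=4.5718 -3.1355 N·m.
t=0.3000 s (step 20): ang=-0.8074 0.1672 rad, θ̇=0.2976 -0.2640 rad/s, tcp=0.3114 -0.2211 0.3592 m, tau=4.4457 -3.0645 N·m.
t=0.3750 s (step 25): ang=-0.7873 0.1422 rad, θ̇=0.2338 -0.4085 rad/s, tcp=0.3053 -0.2090 0.3719 m, tau=4.3366 -3.0048 N·m.
t=0.4500 s (step 30): ang=-0.7733 0.1045 rad, θ̇=0.1316 -0.6091 rad/s, tcp=0.2990 -0.1945 0.3853 m, tau=4.2294 -2.9408 N·m.
t=0.5250 s (step 35): ang=-0.7685 0.0493 rad, θ̇=0.0012 -0.8640 rad/s, tcp=0.2926 -0.1767 0.3992 m, tau=4.1088 -2.8675 N·m.
t=0.6000 s (step 40): ang=-0.7716 -0.0244 rad, θ̇=-0.1025 -1.1286 rad/s, tcp=0.2855 -0.1545 0.4133 m, tau=3.9015 -2.7616 N·m.
t=0.6750 s (step 45): ang=-0.7859 -0.1232 rad, θ̇=-0.2829 -1.5171 rad/s, tcp=0.2781 -0.1261 0.4269 m, tau=3.7363 -2.6001 N·m.
t=0.7500 s (step 50): ang=-0.8140 -0.2532 rad, θ̇=-0.4651 -1.9559 rad/s, tcp=0.2703 -0.0893 0.4382 m, tau=3.5629 -2.3665 N·m.
t=0.8250 s (step 55): ang=-0.8547 -0.4168 rad, θ̇=-0.6117 -2.4080 rad/s, tcp=0.2614 -0.0425 0.4444 m, tau=3.3430 -2.0008 N·m.
t=0.9000 s (step 60): ang=-0.9042 -0.6136 rad, θ̇=-0.6981 -2.8337 rad/s, tcp=0.2497 0.0150 0.4418 m, tau=3.0385 -1.4443 N·m.
t=0.9750 s (step 65): ang=-0.9576 -0.8399 rad, θ̇=-0.7131 -3.1902 rad/s, tcp=0.2328 0.0814 0.4264 m, tau=2.6143 -0.6612 N·m.
t=1.0500 s (step 70): ang=-1.0093 -1.0890 rad, θ̇=-0.6547 -3.4313 rad/s, tcp=0.2081 0.1516 0.3946 m, tau=2.0521 0.3364 N·m.
t=1.1250 s (step 75): ang=-1.0538 -1.3503 rad, θ̇=-0.5209 -3.5109 rad/s, tcp=0.1743 0.2179 0.3455 m, tau=1.3691 1.4700 N·m.
t=1.2000 s (step 80): ang=-1.0853 -1.6105 rad, θ̇=-0.3049 -3.3954 rad/s, tcp=0.1325 0.2717 0.2823 m, tau=0.6273 2.5987 N·m.
t=1.2750 s (step 85): ang=-1.0974 -1.8545 rad, θ̇=-0.0026 -3.0829 rad/s, tcp=0.0863 0.3076 0.2116 m.


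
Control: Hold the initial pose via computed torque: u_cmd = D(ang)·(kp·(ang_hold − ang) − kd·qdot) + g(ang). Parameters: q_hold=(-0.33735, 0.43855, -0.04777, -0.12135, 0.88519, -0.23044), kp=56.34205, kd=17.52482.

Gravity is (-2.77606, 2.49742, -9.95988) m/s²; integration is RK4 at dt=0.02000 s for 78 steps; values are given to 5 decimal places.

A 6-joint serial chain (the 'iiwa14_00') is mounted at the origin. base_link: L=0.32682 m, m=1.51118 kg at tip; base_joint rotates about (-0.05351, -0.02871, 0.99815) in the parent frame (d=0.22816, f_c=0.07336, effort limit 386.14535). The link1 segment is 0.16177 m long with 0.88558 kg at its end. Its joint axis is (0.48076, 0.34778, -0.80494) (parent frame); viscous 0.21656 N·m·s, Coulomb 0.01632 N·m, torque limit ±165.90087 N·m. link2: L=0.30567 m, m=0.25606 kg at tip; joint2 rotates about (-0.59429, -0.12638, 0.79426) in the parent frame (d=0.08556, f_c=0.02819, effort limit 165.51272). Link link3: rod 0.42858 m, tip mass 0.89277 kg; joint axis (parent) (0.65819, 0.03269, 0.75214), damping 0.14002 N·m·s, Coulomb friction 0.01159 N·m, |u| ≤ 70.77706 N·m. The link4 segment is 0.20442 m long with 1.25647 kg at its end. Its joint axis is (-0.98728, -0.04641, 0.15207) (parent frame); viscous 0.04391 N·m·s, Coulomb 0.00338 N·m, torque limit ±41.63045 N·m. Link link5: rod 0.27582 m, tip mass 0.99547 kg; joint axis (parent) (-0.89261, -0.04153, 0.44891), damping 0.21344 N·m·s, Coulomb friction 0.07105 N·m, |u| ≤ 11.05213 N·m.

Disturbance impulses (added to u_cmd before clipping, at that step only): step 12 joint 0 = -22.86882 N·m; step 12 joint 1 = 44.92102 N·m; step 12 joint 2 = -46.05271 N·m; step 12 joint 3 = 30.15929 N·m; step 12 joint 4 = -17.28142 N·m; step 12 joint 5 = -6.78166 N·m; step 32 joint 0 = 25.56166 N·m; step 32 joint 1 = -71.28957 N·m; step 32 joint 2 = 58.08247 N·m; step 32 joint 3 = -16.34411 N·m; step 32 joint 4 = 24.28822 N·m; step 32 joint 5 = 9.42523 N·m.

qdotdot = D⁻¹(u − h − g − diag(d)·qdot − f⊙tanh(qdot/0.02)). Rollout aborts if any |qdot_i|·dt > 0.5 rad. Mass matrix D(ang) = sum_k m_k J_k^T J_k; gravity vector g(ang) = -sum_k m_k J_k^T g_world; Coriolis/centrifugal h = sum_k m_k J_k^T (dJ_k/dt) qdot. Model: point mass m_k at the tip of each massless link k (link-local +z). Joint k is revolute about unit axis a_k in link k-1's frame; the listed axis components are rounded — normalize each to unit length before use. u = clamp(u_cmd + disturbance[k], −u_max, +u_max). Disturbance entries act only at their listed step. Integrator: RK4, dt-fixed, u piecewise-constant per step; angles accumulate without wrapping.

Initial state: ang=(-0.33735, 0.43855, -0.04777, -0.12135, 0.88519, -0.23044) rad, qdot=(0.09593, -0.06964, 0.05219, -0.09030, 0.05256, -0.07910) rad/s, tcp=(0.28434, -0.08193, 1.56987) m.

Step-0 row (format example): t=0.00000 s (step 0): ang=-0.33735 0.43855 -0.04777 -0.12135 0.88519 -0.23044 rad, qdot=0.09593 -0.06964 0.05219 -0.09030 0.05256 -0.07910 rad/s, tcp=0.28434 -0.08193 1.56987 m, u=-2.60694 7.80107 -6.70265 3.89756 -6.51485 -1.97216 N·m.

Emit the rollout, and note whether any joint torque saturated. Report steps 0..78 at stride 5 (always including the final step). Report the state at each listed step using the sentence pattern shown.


t=0.10000 s (step 5): ang=-0.33765 0.43810 -0.04084 -0.12369 0.88574 -0.23042 rad, qdot=0.05200 -0.04073 -0.07218 -0.02334 0.00372 -0.00700 rad/s, tcp=0.28614 -0.07533 1.56930 m, u=-0.81715 3.52592 -2.76665 1.78176 -5.12364 -1.44697 N·m.
t=0.20000 s (step 10): ang=-0.33945 0.43926 -0.03933 -0.12272 0.88520 -0.22970 rad, qdot=0.05112 -0.03857 -0.09397 -0.01510 0.00200 -0.00862 rad/s, tcp=0.28588 -0.07620 1.56941 m, u=-0.48311 2.73118 -2.03516 1.38375 -4.86382 -1.34733 N·m.
t=0.30000 s (step 15): ang=-0.36983 0.43131 -0.05976 -0.11327 0.88437 -0.22916 rad, qdot=-0.12481 -0.11731 -0.34908 0.07686 -0.02546 0.03257 rad/s, tcp=0.27629 -0.09858 1.57175 m, u=3.74259 -6.02162 6.80847 -4.26997 -1.57223 -0.06658 N·m.
t=0.40000 s (step 20): ang=-0.37103 0.43192 -0.06461 -0.10977 0.88394 -0.22965 rad, qdot=0.11017 -0.01476 -0.03192 -0.03556 -0.01104 0.01994 rad/s, tcp=0.27371 -0.10447 1.57247 m, u=0.34206 1.07358 -0.32564 0.28709 -4.25348 -1.11838 N·m.
t=0.50000 s (step 25): ang=-0.36762 0.43521 -0.05618 -0.11221 0.88420 -0.23050 rad, qdot=0.05850 -0.00421 0.02675 -0.04819 -0.00655 0.01655 rad/s, tcp=0.27658 -0.09915 1.57182 m, u=-0.24738 2.36553 -1.62479 1.13395 -4.74826 -1.31162 N·m.
t=0.60000 s (step 30): ang=-0.36686 0.43816 -0.04723 -0.11473 0.88464 -0.23130 rad, qdot=0.05751 -0.00577 0.01279 -0.03645 -0.00672 0.01872 rad/s, tcp=0.27935 -0.09395 1.57109 m, u=-0.36004 2.57334 -1.85587 1.27924 -4.82750 -1.34052 N·m.
t=0.70000 s (step 35): ang=-0.35241 0.45083 0.00021 -0.07272 0.94659 -0.22872 rad, qdot=0.19236 -0.02433 0.24535 0.30671 0.62325 0.01728 rad/s, tcp=0.27444 -0.05218 1.56137 m, u=-5.04028 15.69807 -12.58486 4.82129 -9.68493 -3.23294 N·m.
t=0.80000 s (step 40): ang=-0.35014 0.45002 0.00759 -0.06930 0.95893 -0.22915 rad, qdot=0.04961 -0.03908 -0.12635 -0.12047 -0.14821 0.01368 rad/s, tcp=0.27471 -0.04158 1.55864 m, u=-1.17681 4.71858 -3.71140 1.95940 -5.83877 -1.72782 N·m.
t=0.90000 s (step 45): ang=-0.35292 0.45207 0.00396 -0.07994 0.94045 -0.23020 rad, qdot=0.04563 -0.02877 -0.14691 -0.13489 -0.20247 0.01324 rad/s, tcp=0.27758 -0.05105 1.56164 m, u=-0.49242 2.74952 -2.11653 1.40102 -5.07781 -1.42896 N·m.
t=1.00000 s (step 50): ang=-0.35533 0.45410 0.00011 -0.08929 0.92330 -0.23117 rad, qdot=0.05217 -0.03476 -0.13942 -0.10797 -0.15536 0.01495 rad/s, tcp=0.27976 -0.06049 1.56443 m, u=-0.37920 2.44236 -1.85860 1.29688 -4.91389 -1.36507 N·m.
t=1.10000 s (step 55): ang=-0.35706 0.45546 -0.00289 -0.09599 0.91112 -0.23204 rad, qdot=0.05803 -0.04137 -0.13057 -0.08332 -0.10854 0.01666 rad/s, tcp=0.28116 -0.06737 1.56637 m, u=-0.36984 2.43139 -1.84213 1.28084 -4.86983 -1.34797 N·m.
t=1.20000 s (step 60): ang=-0.35824 0.45621 -0.00518 -0.10064 0.90298 -0.23280 rad, qdot=0.06261 -0.04672 -0.12473 -0.06626 -0.07524 0.01834 rad/s, tcp=0.28205 -0.07206 1.56765 m, u=-0.37701 2.46249 -1.86241 1.28313 -4.85293 -1.34128 N·m.
t=1.30000 s (step 65): ang=-0.35901 0.45651 -0.00704 -0.10392 0.89759 -0.23344 rad, qdot=0.06615 -0.05083 -0.12149 -0.05525 -0.05348 0.02011 rad/s, tcp=0.28265 -0.07520 1.56848 m, u=-0.38490 2.49156 -1.88275 1.28919 -4.84359 -1.33744 N·m.
t=1.40000 s (step 70): ang=-0.35949 0.45648 -0.00861 -0.10631 0.89401 -0.23399 rad, qdot=0.06868 -0.05346 -0.11919 -0.04783 -0.03914 0.02147 rad/s, tcp=0.28306 -0.07731 1.56902 m, u=-0.39104 2.51306 -1.89775 1.29478 -4.83745 -1.33472 N·m.
t=1.50000 s (step 75): ang=-0.35975 0.45626 -0.00996 -0.10807 0.89162 -0.23444 rad, qdot=0.07044 -0.05485 -0.11716 -0.04254 -0.02967 0.02262 rad/s, tcp=0.28335 -0.07872 1.56937 m, u=-0.39542 2.52804 -1.90780 1.29878 -4.83302 -1.33265 N·m.
t=1.56000 s (step 78): ang=-0.35984 0.45608 -0.01067 -0.10890 0.89058 -0.23468 rad, qdot=0.07123 -0.05529 -0.11607 -0.04010 -0.02560 0.02323 rad/s, tcp=0.28348 -0.07934 1.56953 m.
any joint saturated: no


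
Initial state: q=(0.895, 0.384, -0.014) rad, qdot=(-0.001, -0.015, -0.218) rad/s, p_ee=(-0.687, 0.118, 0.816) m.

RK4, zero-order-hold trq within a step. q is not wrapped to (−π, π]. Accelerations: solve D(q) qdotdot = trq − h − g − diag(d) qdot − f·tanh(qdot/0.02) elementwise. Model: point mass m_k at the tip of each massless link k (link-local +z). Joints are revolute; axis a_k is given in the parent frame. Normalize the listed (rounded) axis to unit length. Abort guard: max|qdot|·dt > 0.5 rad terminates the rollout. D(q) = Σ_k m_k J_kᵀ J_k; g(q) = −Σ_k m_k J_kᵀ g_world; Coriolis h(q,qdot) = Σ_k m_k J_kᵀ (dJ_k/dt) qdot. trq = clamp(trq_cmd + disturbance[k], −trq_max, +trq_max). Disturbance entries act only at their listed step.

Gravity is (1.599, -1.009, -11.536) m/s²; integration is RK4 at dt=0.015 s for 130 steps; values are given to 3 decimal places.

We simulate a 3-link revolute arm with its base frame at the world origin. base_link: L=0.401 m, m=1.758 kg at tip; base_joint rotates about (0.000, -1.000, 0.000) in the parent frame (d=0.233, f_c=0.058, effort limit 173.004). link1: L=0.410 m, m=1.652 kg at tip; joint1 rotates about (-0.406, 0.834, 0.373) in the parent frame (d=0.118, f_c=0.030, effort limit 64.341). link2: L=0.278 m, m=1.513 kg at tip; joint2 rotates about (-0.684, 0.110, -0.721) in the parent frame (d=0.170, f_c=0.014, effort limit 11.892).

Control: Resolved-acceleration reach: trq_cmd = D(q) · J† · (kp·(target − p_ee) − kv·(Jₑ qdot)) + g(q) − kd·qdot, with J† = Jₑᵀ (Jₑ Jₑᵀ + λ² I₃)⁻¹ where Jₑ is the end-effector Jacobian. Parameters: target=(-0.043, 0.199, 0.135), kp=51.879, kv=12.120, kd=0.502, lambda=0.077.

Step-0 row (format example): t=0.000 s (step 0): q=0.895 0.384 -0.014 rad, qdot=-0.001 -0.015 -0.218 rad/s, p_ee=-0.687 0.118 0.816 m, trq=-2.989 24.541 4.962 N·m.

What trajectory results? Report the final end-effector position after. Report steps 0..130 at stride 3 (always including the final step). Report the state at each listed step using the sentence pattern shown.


t=0.045 s (step 3): q=0.945 0.486 -0.121 rad, qdot=2.024 4.041 -3.726 rad/s, p_ee=-0.679 0.133 0.809 m, trq=0.512 15.884 3.424 N·m.
t=0.090 s (step 6): q=1.066 0.717 -0.325 rad, qdot=3.259 5.921 -5.128 rad/s, p_ee=-0.655 0.176 0.780 m, trq=-3.129 9.531 0.596 N·m.
t=0.135 s (step 9): q=1.227 0.995 -0.561 rad, qdot=3.806 6.229 -5.127 rad/s, p_ee=-0.617 0.233 0.723 m, trq=-17.792 3.980 -1.911 N·m.
t=0.180 s (step 12): q=1.401 1.265 -0.774 rad, qdot=3.838 5.731 -4.267 rad/s, p_ee=-0.567 0.286 0.643 m, trq=-29.114 -0.487 -2.959 N·m.
t=0.225 s (step 15): q=1.569 1.507 -0.944 rad, qdot=3.639 5.036 -3.338 rad/s, p_ee=-0.510 0.326 0.557 m, trq=-33.091 -3.892 -2.826 N·m.
t=0.270 s (step 18): q=1.727 1.718 -1.077 rad, qdot=3.351 4.351 -2.622 rad/s, p_ee=-0.451 0.351 0.476 m, trq=-32.275 -6.346 -2.152 N·m.
t=0.315 s (step 21): q=1.870 1.900 -1.183 rad, qdot=3.031 3.728 -2.126 rad/s, p_ee=-0.392 0.363 0.405 m, trq=-29.281 -8.013 -1.348 N·m.
t=0.360 s (step 24): q=1.999 2.055 -1.270 rad, qdot=2.701 3.178 -1.785 rad/s, p_ee=-0.336 0.364 0.346 m, trq=-25.644 -9.048 -0.605 N·m.
t=0.405 s (step 27): q=2.114 2.187 -1.345 rad, qdot=2.377 2.696 -1.538 rad/s, p_ee=-0.285 0.358 0.300 m, trq=-22.097 -9.587 0.007 N·m.
t=0.450 s (step 30): q=2.214 2.298 -1.409 rad, qdot=2.073 2.276 -1.347 rad/s, p_ee=-0.239 0.347 0.264 m, trq=-18.939 -9.743 0.477 N·m.
t=0.495 s (step 33): q=2.301 2.392 -1.466 rad, qdot=1.800 1.909 -1.189 rad/s, p_ee=-0.198 0.334 0.236 m, trq=-16.252 -9.606 0.820 N·m.
t=0.540 s (step 36): q=2.377 2.471 -1.516 rad, qdot=1.568 1.590 -1.052 rad/s, p_ee=-0.164 0.320 0.215 m, trq=-14.019 -9.254 1.060 N·m.
t=0.585 s (step 39): q=2.443 2.536 -1.561 rad, qdot=1.379 1.314 -0.932 rad/s, p_ee=-0.135 0.307 0.199 m, trq=-12.187 -8.749 1.219 N·m.
t=0.630 s (step 42): q=2.501 2.590 -1.600 rad, qdot=1.230 1.079 -0.825 rad/s, p_ee=-0.112 0.294 0.186 m, trq=-10.690 -8.141 1.319 N·m.
t=0.675 s (step 45): q=2.554 2.634 -1.635 rad, qdot=1.115 0.880 -0.728 rad/s, p_ee=-0.093 0.282 0.177 m, trq=-9.467 -7.474 1.376 N·m.
t=0.720 s (step 48): q=2.602 2.670 -1.666 rad, qdot=1.027 0.714 -0.642 rad/s, p_ee=-0.078 0.272 0.169 m, trq=-8.463 -6.779 1.401 N·m.
t=0.765 s (step 51): q=2.647 2.699 -1.693 rad, qdot=0.957 0.578 -0.565 rad/s, p_ee=-0.067 0.263 0.163 m, trq=-7.632 -6.081 1.405 N·m.
t=0.810 s (step 54): q=2.689 2.722 -1.717 rad, qdot=0.900 0.467 -0.496 rad/s, p_ee=-0.058 0.255 0.158 m, trq=-6.935 -5.398 1.394 N·m.
t=0.855 s (step 57): q=2.728 2.741 -1.737 rad, qdot=0.852 0.379 -0.435 rad/s, p_ee=-0.052 0.248 0.154 m, trq=-6.340 -4.741 1.374 N·m.
t=0.900 s (step 60): q=2.766 2.757 -1.756 rad, qdot=0.808 0.309 -0.381 rad/s, p_ee=-0.047 0.243 0.151 m, trq=-5.822 -4.118 1.348 N·m.
t=0.945 s (step 63): q=2.801 2.769 -1.772 rad, qdot=0.768 0.255 -0.333 rad/s, p_ee=-0.044 0.238 0.149 m, trq=-5.362 -3.531 1.320 N·m.
t=0.990 s (step 66): q=2.835 2.780 -1.786 rad, qdot=0.729 0.213 -0.290 rad/s, p_ee=-0.042 0.234 0.147 m, trq=-4.946 -2.983 1.290 N·m.
t=1.035 s (step 69): q=2.867 2.789 -1.798 rad, qdot=0.692 0.181 -0.253 rad/s, p_ee=-0.041 0.230 0.145 m, trq=-4.564 -2.474 1.260 N·m.
t=1.080 s (step 72): q=2.897 2.796 -1.808 rad, qdot=0.656 0.156 -0.220 rad/s, p_ee=-0.040 0.227 0.143 m, trq=-4.209 -2.002 1.231 N·m.
t=1.125 s (step 75): q=2.926 2.803 -1.818 rad, qdot=0.622 0.138 -0.192 rad/s, p_ee=-0.040 0.224 0.142 m, trq=-3.876 -1.567 1.203 N·m.
t=1.170 s (step 78): q=2.953 2.809 -1.826 rad, qdot=0.589 0.124 -0.166 rad/s, p_ee=-0.039 0.222 0.141 m, trq=-3.562 -1.165 1.177 N·m.
t=1.215 s (step 81): q=2.979 2.814 -1.833 rad, qdot=0.558 0.114 -0.144 rad/s, p_ee=-0.039 0.220 0.140 m, trq=-3.265 -0.795 1.151 N·m.
t=1.260 s (step 84): q=3.003 2.819 -1.839 rad, qdot=0.529 0.106 -0.124 rad/s, p_ee=-0.040 0.218 0.139 m, trq=-2.984 -0.452 1.127 N·m.
t=1.305 s (step 87): q=3.026 2.824 -1.844 rad, qdot=0.501 0.100 -0.106 rad/s, p_ee=-0.040 0.216 0.138 m, trq=-2.716 -0.135 1.104 N·m.
t=1.350 s (step 90): q=3.048 2.828 -1.848 rad, qdot=0.474 0.096 -0.090 rad/s, p_ee=-0.040 0.214 0.137 m, trq=-2.462 0.159 1.082 N·m.
t=1.395 s (step 93): q=3.069 2.832 -1.852 rad, qdot=0.449 0.092 -0.076 rad/s, p_ee=-0.040 0.213 0.137 m, trq=-2.221 0.431 1.060 N·m.
t=1.440 s (step 96): q=3.089 2.836 -1.855 rad, qdot=0.426 0.088 -0.064 rad/s, p_ee=-0.040 0.212 0.136 m, trq=-1.991 0.686 1.040 N·m.
t=1.485 s (step 99): q=3.108 2.840 -1.858 rad, qdot=0.403 0.085 -0.053 rad/s, p_ee=-0.040 0.210 0.136 m, trq=-1.774 0.923 1.021 N·m.
t=1.530 s (step 102): q=3.125 2.844 -1.860 rad, qdot=0.381 0.082 -0.043 rad/s, p_ee=-0.041 0.209 0.135 m, trq=-1.568 1.144 1.003 N·m.
t=1.575 s (step 105): q=3.142 2.848 -1.862 rad, qdot=0.360 0.079 -0.035 rad/s, p_ee=-0.041 0.208 0.135 m, trq=-1.373 1.351 0.985 N·m.
t=1.620 s (step 108): q=3.158 2.851 -1.863 rad, qdot=0.340 0.076 -0.028 rad/s, p_ee=-0.041 0.207 0.135 m, trq=-1.189 1.544 0.969 N·m.
t=1.665 s (step 111): q=3.173 2.855 -1.864 rad, qdot=0.320 0.073 -0.022 rad/s, p_ee=-0.041 0.207 0.135 m, trq=-1.016 1.724 0.953 N·m.
t=1.710 s (step 114): q=3.187 2.858 -1.865 rad, qdot=0.301 0.069 -0.017 rad/s, p_ee=-0.041 0.206 0.135 m, trq=-0.854 1.893 0.939 N·m.
t=1.755 s (step 117): q=3.200 2.861 -1.866 rad, qdot=0.282 0.066 -0.014 rad/s, p_ee=-0.041 0.205 0.134 m, trq=-0.702 2.050 0.925 N·m.
t=1.800 s (step 120): q=3.212 2.864 -1.866 rad, qdot=0.263 0.062 -0.011 rad/s, p_ee=-0.041 0.204 0.134 m, trq=-0.560 2.196 0.913 N·m.
t=1.845 s (step 123): q=3.223 2.866 -1.867 rad, qdot=0.244 0.058 -0.008 rad/s, p_ee=-0.041 0.204 0.134 m, trq=-0.427 2.332 0.901 N·m.
t=1.890 s (step 126): q=3.234 2.869 -1.867 rad, qdot=0.226 0.054 -0.006 rad/s, p_ee=-0.042 0.203 0.134 m, trq=-0.304 2.457 0.890 N·m.
t=1.935 s (step 129): q=3.244 2.871 -1.867 rad, qdot=0.208 0.050 -0.004 rad/s, p_ee=-0.042 0.203 0.134 m, trq=-0.190 2.573 0.880 N·m.
t=1.950 s (step 130): q=3.247 2.872 -1.867 rad, qdot=0.202 0.048 -0.004 rad/s, p_ee=-0.042 0.202 0.134 m.
final p_ee position (m): -0.042 0.202 0.134
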